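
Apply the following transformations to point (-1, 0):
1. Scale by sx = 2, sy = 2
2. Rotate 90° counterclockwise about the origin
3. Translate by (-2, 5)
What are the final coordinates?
(-2, 3)

Step 1: Scale → (-2, 0)
Step 2: Rotate 90° → (0, -2)
Step 3: Translate → (-2, 3)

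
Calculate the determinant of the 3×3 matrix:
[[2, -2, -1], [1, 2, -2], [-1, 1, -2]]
-15

Expansion along first row:
det = 2·det([[2,-2],[1,-2]]) - -2·det([[1,-2],[-1,-2]]) + -1·det([[1,2],[-1,1]])
    = 2·(2·-2 - -2·1) - -2·(1·-2 - -2·-1) + -1·(1·1 - 2·-1)
    = 2·-2 - -2·-4 + -1·3
    = -4 + -8 + -3 = -15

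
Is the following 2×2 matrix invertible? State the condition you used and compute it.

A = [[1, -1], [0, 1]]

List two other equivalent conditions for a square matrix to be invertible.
Yes, invertible; det(A) = 1 ≠ 0. Equivalent conditions: rank(A) = 2; Ax = 0 has only the trivial solution; 0 is not an eigenvalue; the columns of A are linearly independent.

To check invertibility, compute det(A).
The given matrix is triangular, so det(A) equals the product of its diagonal entries = 1 ≠ 0.
Since det(A) ≠ 0, A is invertible.
Equivalent conditions for a square matrix A to be invertible:
- rank(A) = 2 (full rank).
- The homogeneous system Ax = 0 has only the trivial solution x = 0.
- 0 is not an eigenvalue of A.
- The columns (equivalently rows) of A are linearly independent.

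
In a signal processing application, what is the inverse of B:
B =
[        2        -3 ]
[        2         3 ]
det(B) = 12
B⁻¹ =
[      1/4       1/4 ]
[     -1/6       1/6 ]

For a 2×2 matrix B = [[a, b], [c, d]] with det(B) ≠ 0, B⁻¹ = (1/det(B)) * [[d, -b], [-c, a]].
det(B) = (2)*(3) - (-3)*(2) = 6 + 6 = 12.
B⁻¹ = (1/12) * [[3, 3], [-2, 2]].
Dividing each entry by 12 and reducing:
B⁻¹ =
[      1/4       1/4 ]
[     -1/6       1/6 ]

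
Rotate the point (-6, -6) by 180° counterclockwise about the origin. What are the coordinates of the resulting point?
(6, 6)

Rotation matrix R(θ) = [[cos θ, -sin θ], [sin θ, cos θ]]; for θ = 180°:
R = [[-1, 0], [0, -1]]
Result: R × [-6, -6]ᵀ = [-1·-6 + (0)·-6, 0·-6 + (-1)·-6]ᵀ = (6, 6)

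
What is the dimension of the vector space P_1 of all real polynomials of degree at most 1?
Dimension = 2

A polynomial of degree at most 1 can be written as a₀ + a₁x, with 2 free coefficients a₀, a₁.
The set {1, x} is a basis: it spans P_1 (every such polynomial is a linear combination of these) and is linearly independent (a polynomial is zero iff all its coefficients are zero).
Therefore dim(P_1) = 1 + 1 = 2.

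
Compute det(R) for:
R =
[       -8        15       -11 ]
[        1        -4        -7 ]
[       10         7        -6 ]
det(R) = -2061

Expand along row 0 (cofactor expansion): det(R) = a*(e*i - f*h) - b*(d*i - f*g) + c*(d*h - e*g), where the 3×3 is [[a, b, c], [d, e, f], [g, h, i]].
Minor M_00 = (-4)*(-6) - (-7)*(7) = 24 + 49 = 73.
Minor M_01 = (1)*(-6) - (-7)*(10) = -6 + 70 = 64.
Minor M_02 = (1)*(7) - (-4)*(10) = 7 + 40 = 47.
det(R) = (-8)*(73) - (15)*(64) + (-11)*(47) = -584 - 960 - 517 = -2061.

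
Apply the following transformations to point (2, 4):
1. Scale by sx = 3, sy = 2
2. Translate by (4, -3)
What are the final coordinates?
(10, 5)

Step 1: Scale (2, 4) by (sx, sy) = (3, 2) → (6, 8)
Step 2: Translate by (4, -3) → (10, 5)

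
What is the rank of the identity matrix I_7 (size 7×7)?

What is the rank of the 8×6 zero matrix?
rank(I_7) = 7, rank(0) = 0

The identity I_7 has 7 columns that are the standard basis vectors e_1, …, e_7. These are linearly independent, so all 7 columns are pivots and rank(I_7) = 7.
The 8×6 zero matrix has every entry zero, so every row is the zero row and there are no pivots; rank(0) = 0.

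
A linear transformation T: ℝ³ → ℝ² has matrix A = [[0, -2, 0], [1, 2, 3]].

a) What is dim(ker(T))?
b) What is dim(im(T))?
dim(ker) = 1, dim(im) = 2

The two rows are not scalar multiples of one another (no single k satisfies row 2 = k × row 1), so they are linearly independent.
Thus rank(A) = 2.
dim(im(T)) = rank(A) = 2.
By the rank-nullity theorem applied to T: ℝ³ → ℝ², rank(A) + nullity(A) = 3 (the domain dimension), so dim(ker(T)) = 3 - 2 = 1.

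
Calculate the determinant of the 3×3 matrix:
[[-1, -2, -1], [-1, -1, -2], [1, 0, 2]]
1

Expansion along first row:
det = -1·det([[-1,-2],[0,2]]) - -2·det([[-1,-2],[1,2]]) + -1·det([[-1,-1],[1,0]])
    = -1·(-1·2 - -2·0) - -2·(-1·2 - -2·1) + -1·(-1·0 - -1·1)
    = -1·-2 - -2·0 + -1·1
    = 2 + 0 + -1 = 1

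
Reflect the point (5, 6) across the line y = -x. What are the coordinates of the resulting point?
(-6, -5)

Reflection across line y = -x: (5, 6) → (-6, -5)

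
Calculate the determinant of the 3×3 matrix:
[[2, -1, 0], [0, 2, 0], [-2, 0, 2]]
8

Expansion along first row:
det = 2·det([[2,0],[0,2]]) - -1·det([[0,0],[-2,2]]) + 0·det([[0,2],[-2,0]])
    = 2·(2·2 - 0·0) - -1·(0·2 - 0·-2) + 0·(0·0 - 2·-2)
    = 2·4 - -1·0 + 0·4
    = 8 + 0 + 0 = 8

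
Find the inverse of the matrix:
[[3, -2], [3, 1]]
[[1/9, 2/9], [-1/3, 1/3]]

For [[a,b],[c,d]], inverse = (1/det)·[[d,-b],[-c,a]]
det = 3·1 - -2·3 = 9
Inverse = (1/9)·[[1, 2], [-3, 3]]
        = [[1/9, 2/9], [-1/3, 1/3]]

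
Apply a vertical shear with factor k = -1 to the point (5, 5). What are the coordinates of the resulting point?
(5, 0)

Shear matrix for vertical shear with factor k = -1:
[[1, 0], [-1, 1]]
Result: (5, 5) → (5, 0)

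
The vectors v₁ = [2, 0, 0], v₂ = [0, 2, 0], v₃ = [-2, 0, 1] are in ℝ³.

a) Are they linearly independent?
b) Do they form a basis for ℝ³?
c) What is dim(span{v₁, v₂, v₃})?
Yes independent, yes basis, dim = 3

Stack v₁, v₂, v₃ as rows of a 3×3 matrix.
[[2, 0, 0]; [0, 2, 0]; [-2, 0, 1]] is already lower triangular with nonzero diagonal entries (2, 2, 1), so its determinant is the product of the diagonal entries, det = (2)·(2)·(1) = 4 ≠ 0, and the rows are linearly independent.
Three linearly independent vectors in ℝ³ form a basis for ℝ³, so dim(span{v₁,v₂,v₃}) = 3.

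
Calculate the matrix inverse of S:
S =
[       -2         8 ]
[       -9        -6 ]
det(S) = 84
S⁻¹ =
[    -1/14     -2/21 ]
[     3/28     -1/42 ]

For a 2×2 matrix S = [[a, b], [c, d]] with det(S) ≠ 0, S⁻¹ = (1/det(S)) * [[d, -b], [-c, a]].
det(S) = (-2)*(-6) - (8)*(-9) = 12 + 72 = 84.
S⁻¹ = (1/84) * [[-6, -8], [9, -2]].
Dividing each entry by 84 and reducing:
S⁻¹ =
[    -1/14     -2/21 ]
[     3/28     -1/42 ]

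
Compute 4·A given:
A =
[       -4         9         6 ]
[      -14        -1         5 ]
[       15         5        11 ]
4A =
[      -16        36        24 ]
[      -56        -4        20 ]
[       60        20        44 ]

Scalar multiplication is elementwise: (4A)[i][j] = 4 * A[i][j].
  (4A)[0][0] = 4 * (-4) = -16
  (4A)[0][1] = 4 * (9) = 36
  (4A)[0][2] = 4 * (6) = 24
  (4A)[1][0] = 4 * (-14) = -56
  (4A)[1][1] = 4 * (-1) = -4
  (4A)[1][2] = 4 * (5) = 20
  (4A)[2][0] = 4 * (15) = 60
  (4A)[2][1] = 4 * (5) = 20
  (4A)[2][2] = 4 * (11) = 44
4A =
[      -16        36        24 ]
[      -56        -4        20 ]
[       60        20        44 ]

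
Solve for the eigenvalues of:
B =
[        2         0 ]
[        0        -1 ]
λ = -1, 2

Solve det(B - λI) = 0. For a 2×2 matrix the characteristic equation is λ² - (trace)λ + det = 0.
trace(B) = a + d = 2 - 1 = 1.
det(B) = a*d - b*c = (2)*(-1) - (0)*(0) = -2 - 0 = -2.
Characteristic equation: λ² - (1)λ + (-2) = 0.
Discriminant = (1)² - 4*(-2) = 1 + 8 = 9.
λ = (1 ± √9) / 2 = (1 ± 3) / 2 = -1, 2.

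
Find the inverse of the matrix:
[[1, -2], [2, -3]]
[[-3, 2], [-2, 1]]

For [[a,b],[c,d]], inverse = (1/det)·[[d,-b],[-c,a]]
det = 1·-3 - -2·2 = 1
Inverse = (1/1)·[[-3, 2], [-2, 1]]
        = [[-3, 2], [-2, 1]]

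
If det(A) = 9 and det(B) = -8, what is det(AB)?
-72

Use the multiplicative property of determinants: det(AB) = det(A)*det(B).
det(AB) = (9)*(-8) = -72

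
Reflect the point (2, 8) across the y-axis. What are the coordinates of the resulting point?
(-2, 8)

Reflection across y-axis: (2, 8) → (-2, 8)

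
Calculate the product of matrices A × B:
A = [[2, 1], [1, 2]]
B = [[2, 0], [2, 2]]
[[6, 2], [6, 4]]

Matrix multiplication:
C[0][0] = 2×2 + 1×2 = 6
C[0][1] = 2×0 + 1×2 = 2
C[1][0] = 1×2 + 2×2 = 6
C[1][1] = 1×0 + 2×2 = 4
Result: [[6, 2], [6, 4]]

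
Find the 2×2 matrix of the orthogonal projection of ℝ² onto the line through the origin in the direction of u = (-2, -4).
[[1/5, 2/5], [2/5, 4/5]]

The orthogonal projection onto the line spanned by a nonzero vector u = (a, b) has matrix P = (u uᵀ) / (uᵀ u) = (1/(a² + b²)) · [[a², ab], [ab, b²]].
Here u = (-2, -4), so a² + b² = 4 + 16 = 20.
P = (1/20) · [[4, 8], [8, 16]] = [[1/5, 2/5], [2/5, 4/5]].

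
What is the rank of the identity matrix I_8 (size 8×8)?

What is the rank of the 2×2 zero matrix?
rank(I_8) = 8, rank(0) = 0

The identity I_8 has 8 columns that are the standard basis vectors e_1, …, e_8. These are linearly independent, so all 8 columns are pivots and rank(I_8) = 8.
The 2×2 zero matrix has every entry zero, so every row is the zero row and there are no pivots; rank(0) = 0.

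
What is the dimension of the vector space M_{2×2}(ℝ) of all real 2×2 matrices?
Dimension = 4

A real 2×2 matrix is determined by its 2·2 = 4 independent entries.
A standard basis is {E_ij : 1 ≤ i ≤ 2, 1 ≤ j ≤ 2}, where E_ij has a 1 in position (i, j) and 0 elsewhere — there are 4 such matrices, and they are linearly independent and span M_{2×2}(ℝ).
Therefore dim(M_{2×2}(ℝ)) = 4.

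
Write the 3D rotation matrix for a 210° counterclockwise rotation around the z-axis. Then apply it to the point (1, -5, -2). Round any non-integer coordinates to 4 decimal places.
R = [[-√3/2, 1/2, 0], [-1/2, -√3/2, 0], [0, 0, 1]]; R·(1, -5, -2) = (-3.3660, 3.8301, -2.0000)

Rotation matrix for 210° around z-axis:
cos(210°) = -√3/2, sin(210°) = -1/2
R = [[-√3/2, 1/2, 0], [-1/2, -√3/2, 0], [0, 0, 1]]
Apply to (1, -5, -2): R·[1, -5, -2]ᵀ = (-3.3660, 3.8301, -2.0000)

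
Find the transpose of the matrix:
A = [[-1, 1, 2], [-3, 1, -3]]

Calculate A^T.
[[-1, -3], [1, 1], [2, -3]]

The transpose sends entry (i,j) to (j,i); rows become columns.
Row 0 of A: [-1, 1, 2] -> column 0 of A^T.
Row 1 of A: [-3, 1, -3] -> column 1 of A^T.
A^T = [[-1, -3], [1, 1], [2, -3]]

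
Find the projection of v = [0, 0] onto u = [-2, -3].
[0, 0]

The projection of v onto u is proj_u(v) = ((v·u) / (u·u)) · u.
v·u = (0)*(-2) + (0)*(-3) = 0.
u·u = (-2)*(-2) + (-3)*(-3) = 13.
coefficient = 0 / 13 = 0.
proj_u(v) = 0 · [-2, -3] = [0, 0].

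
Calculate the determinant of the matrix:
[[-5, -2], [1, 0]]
2

For a 2×2 matrix [[a, b], [c, d]], det = ad - bc
det = (-5)(0) - (-2)(1) = 0 - -2 = 2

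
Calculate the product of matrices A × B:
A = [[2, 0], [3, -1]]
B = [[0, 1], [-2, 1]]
[[0, 2], [2, 2]]

Matrix multiplication:
C[0][0] = 2×0 + 0×-2 = 0
C[0][1] = 2×1 + 0×1 = 2
C[1][0] = 3×0 + -1×-2 = 2
C[1][1] = 3×1 + -1×1 = 2
Result: [[0, 2], [2, 2]]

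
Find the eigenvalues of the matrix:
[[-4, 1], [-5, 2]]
λ = -3 and λ = 1

Characteristic equation: det(A - λI) = 0
λ² - (trace)λ + (det) = 0
λ² - (-2)λ + (-3) = 0
λ² + 2λ - 3 = 0
Solving: λ = -3, 1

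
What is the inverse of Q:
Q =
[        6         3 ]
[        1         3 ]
det(Q) = 15
Q⁻¹ =
[      1/5      -1/5 ]
[    -1/15       2/5 ]

For a 2×2 matrix Q = [[a, b], [c, d]] with det(Q) ≠ 0, Q⁻¹ = (1/det(Q)) * [[d, -b], [-c, a]].
det(Q) = (6)*(3) - (3)*(1) = 18 - 3 = 15.
Q⁻¹ = (1/15) * [[3, -3], [-1, 6]].
Dividing each entry by 15 and reducing:
Q⁻¹ =
[      1/5      -1/5 ]
[    -1/15       2/5 ]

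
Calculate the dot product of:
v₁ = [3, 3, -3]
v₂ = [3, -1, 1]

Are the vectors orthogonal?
3, No

The dot product is the sum of products of corresponding components.
v₁·v₂ = (3)*(3) + (3)*(-1) + (-3)*(1) = 9 - 3 - 3 = 3.
Two vectors are orthogonal iff their dot product is 0; here the dot product is 3, so the vectors are not orthogonal.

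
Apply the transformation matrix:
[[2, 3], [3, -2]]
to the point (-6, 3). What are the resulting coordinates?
(-3, -24)

Matrix multiplication:
[[2, 3], [3, -2]] × [-6, 3]ᵀ
= [2×-6 + 3×3, 3×-6 + -2×3]ᵀ
= [-3.0000, -24.0000]ᵀ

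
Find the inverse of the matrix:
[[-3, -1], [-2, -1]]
[[-1, 1], [2, -3]]

For [[a,b],[c,d]], inverse = (1/det)·[[d,-b],[-c,a]]
det = -3·-1 - -1·-2 = 1
Inverse = (1/1)·[[-1, 1], [2, -3]]
        = [[-1, 1], [2, -3]]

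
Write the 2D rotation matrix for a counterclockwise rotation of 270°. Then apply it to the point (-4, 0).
R = [[0, 1], [-1, 0]]; R·(-4, 0) = (0, 4)

Rotation matrix formula: R(θ) = [[cos θ, -sin θ], [sin θ, cos θ]]
For θ = 270°:
cos(270°) = 0
sin(270°) = -1
R = [[0, 1], [-1, 0]]
Apply to (-4, 0): [0·-4 + (1)·0, -1·-4 + 0·0] = (0, 4)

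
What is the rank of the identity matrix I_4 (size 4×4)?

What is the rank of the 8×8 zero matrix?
rank(I_4) = 4, rank(0) = 0

The identity I_4 has 4 columns that are the standard basis vectors e_1, …, e_4. These are linearly independent, so all 4 columns are pivots and rank(I_4) = 4.
The 8×8 zero matrix has every entry zero, so every row is the zero row and there are no pivots; rank(0) = 0.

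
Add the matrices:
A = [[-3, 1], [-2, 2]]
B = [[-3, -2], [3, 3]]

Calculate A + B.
[[-6, -1], [1, 5]]

Add corresponding elements:
(-3)+(-3)=-6
(1)+(-2)=-1
(-2)+(3)=1
(2)+(3)=5
A + B = [[-6, -1], [1, 5]]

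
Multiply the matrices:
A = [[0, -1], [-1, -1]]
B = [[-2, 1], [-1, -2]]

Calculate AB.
[[1, 2], [3, 1]]

Each entry (i,j) of AB = sum over k of A[i][k]*B[k][j].
(AB)[0][0] = (0)*(-2) + (-1)*(-1) = 1
(AB)[0][1] = (0)*(1) + (-1)*(-2) = 2
(AB)[1][0] = (-1)*(-2) + (-1)*(-1) = 3
(AB)[1][1] = (-1)*(1) + (-1)*(-2) = 1
AB = [[1, 2], [3, 1]]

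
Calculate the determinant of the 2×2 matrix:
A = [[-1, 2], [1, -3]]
1

For A = [[a, b], [c, d]], det(A) = a*d - b*c.
det(A) = (-1)*(-3) - (2)*(1) = 3 - 2 = 1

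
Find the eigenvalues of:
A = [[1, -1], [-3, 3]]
λ = 0, 4

Solve det(A - λI) = 0. For a 2×2 matrix this is λ² - (trace)λ + det = 0.
trace(A) = 1 + 3 = 4.
det(A) = (1)*(3) - (-1)*(-3) = 3 - 3 = 0.
Characteristic equation: λ² - (4)λ + (0) = 0.
Discriminant: (4)² - 4*(0) = 16 - 0 = 16.
Roots: λ = (4 ± √16) / 2 = 0, 4.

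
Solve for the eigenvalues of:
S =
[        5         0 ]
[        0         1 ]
λ = 1, 5

Solve det(S - λI) = 0. For a 2×2 matrix the characteristic equation is λ² - (trace)λ + det = 0.
trace(S) = a + d = 5 + 1 = 6.
det(S) = a*d - b*c = (5)*(1) - (0)*(0) = 5 - 0 = 5.
Characteristic equation: λ² - (6)λ + (5) = 0.
Discriminant = (6)² - 4*(5) = 36 - 20 = 16.
λ = (6 ± √16) / 2 = (6 ± 4) / 2 = 1, 5.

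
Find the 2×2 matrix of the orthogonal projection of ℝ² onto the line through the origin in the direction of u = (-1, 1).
[[1/2, -1/2], [-1/2, 1/2]]

The orthogonal projection onto the line spanned by a nonzero vector u = (a, b) has matrix P = (u uᵀ) / (uᵀ u) = (1/(a² + b²)) · [[a², ab], [ab, b²]].
Here u = (-1, 1), so a² + b² = 1 + 1 = 2.
P = (1/2) · [[1, -1], [-1, 1]] = [[1/2, -1/2], [-1/2, 1/2]].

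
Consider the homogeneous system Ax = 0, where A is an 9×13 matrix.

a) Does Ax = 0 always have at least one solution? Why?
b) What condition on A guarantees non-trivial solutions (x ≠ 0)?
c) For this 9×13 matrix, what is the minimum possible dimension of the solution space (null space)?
a) Yes, x = 0 is always a solution. b) When A has linearly dependent columns (rank < n). c) Minimum nullity = 4.

a) x = 0 satisfies A·0 = 0, so the zero vector is always a solution.
b) Non-trivial solutions exist iff the columns of A are linearly dependent, equivalently rank(A) < n (the number of columns).
c) By rank-nullity, rank(A) + nullity(A) = n = 13. Since A has only 9 rows, rank(A) ≤ 9, so nullity(A) ≥ 13 - 9 = 4.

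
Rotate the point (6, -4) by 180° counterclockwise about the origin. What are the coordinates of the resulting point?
(-6, 4)

Rotation matrix R(θ) = [[cos θ, -sin θ], [sin θ, cos θ]]; for θ = 180°:
R = [[-1, 0], [0, -1]]
Result: R × [6, -4]ᵀ = [-1·6 + (0)·-4, 0·6 + (-1)·-4]ᵀ = (-6, 4)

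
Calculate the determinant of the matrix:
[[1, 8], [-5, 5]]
45

For a 2×2 matrix [[a, b], [c, d]], det = ad - bc
det = (1)(5) - (8)(-5) = 5 - -40 = 45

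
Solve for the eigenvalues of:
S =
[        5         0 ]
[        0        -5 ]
λ = -5, 5

Solve det(S - λI) = 0. For a 2×2 matrix the characteristic equation is λ² - (trace)λ + det = 0.
trace(S) = a + d = 5 - 5 = 0.
det(S) = a*d - b*c = (5)*(-5) - (0)*(0) = -25 - 0 = -25.
Characteristic equation: λ² - (0)λ + (-25) = 0.
Discriminant = (0)² - 4*(-25) = 0 + 100 = 100.
λ = (0 ± √100) / 2 = (0 ± 10) / 2 = -5, 5.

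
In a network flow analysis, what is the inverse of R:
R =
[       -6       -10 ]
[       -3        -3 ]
det(R) = -12
R⁻¹ =
[      1/4      -5/6 ]
[     -1/4       1/2 ]

For a 2×2 matrix R = [[a, b], [c, d]] with det(R) ≠ 0, R⁻¹ = (1/det(R)) * [[d, -b], [-c, a]].
det(R) = (-6)*(-3) - (-10)*(-3) = 18 - 30 = -12.
R⁻¹ = (1/-12) * [[-3, 10], [3, -6]].
Dividing each entry by -12 and reducing:
R⁻¹ =
[      1/4      -5/6 ]
[     -1/4       1/2 ]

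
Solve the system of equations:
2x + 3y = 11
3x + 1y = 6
x = 1, y = 3

Use elimination (row reduction):
Equation 1: 2x + 3y = 11.
Equation 2: 3x + 1y = 6.
Multiply Eq1 by 3 and Eq2 by 2: 6x + 9y = 33;  6x + 2y = 12.
Subtract: (-7)y = -21, so y = 3.
Back-substitute into Eq1: 2x + 3*(3) = 11, so x = 1.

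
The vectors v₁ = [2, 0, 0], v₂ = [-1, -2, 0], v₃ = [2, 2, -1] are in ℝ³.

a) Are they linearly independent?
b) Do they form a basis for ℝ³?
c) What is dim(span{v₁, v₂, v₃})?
Yes independent, yes basis, dim = 3

Stack v₁, v₂, v₃ as rows of a 3×3 matrix.
[[2, 0, 0]; [-1, -2, 0]; [2, 2, -1]] is already lower triangular with nonzero diagonal entries (2, -2, -1), so its determinant is the product of the diagonal entries, det = (2)·(-2)·(-1) = 4 ≠ 0, and the rows are linearly independent.
Three linearly independent vectors in ℝ³ form a basis for ℝ³, so dim(span{v₁,v₂,v₃}) = 3.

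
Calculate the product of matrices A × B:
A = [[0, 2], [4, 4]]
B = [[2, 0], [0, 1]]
[[0, 2], [8, 4]]

Matrix multiplication:
C[0][0] = 0×2 + 2×0 = 0
C[0][1] = 0×0 + 2×1 = 2
C[1][0] = 4×2 + 4×0 = 8
C[1][1] = 4×0 + 4×1 = 4
Result: [[0, 2], [8, 4]]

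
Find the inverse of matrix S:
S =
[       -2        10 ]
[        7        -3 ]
det(S) = -64
S⁻¹ =
[     3/64      5/32 ]
[     7/64      1/32 ]

For a 2×2 matrix S = [[a, b], [c, d]] with det(S) ≠ 0, S⁻¹ = (1/det(S)) * [[d, -b], [-c, a]].
det(S) = (-2)*(-3) - (10)*(7) = 6 - 70 = -64.
S⁻¹ = (1/-64) * [[-3, -10], [-7, -2]].
Dividing each entry by -64 and reducing:
S⁻¹ =
[     3/64      5/32 ]
[     7/64      1/32 ]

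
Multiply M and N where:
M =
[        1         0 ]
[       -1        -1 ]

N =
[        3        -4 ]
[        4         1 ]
MN =
[        3        -4 ]
[       -7         3 ]

Matrix multiplication: (MN)[i][j] = sum over k of M[i][k] * N[k][j].
  (MN)[0][0] = (1)*(3) + (0)*(4) = 3
  (MN)[0][1] = (1)*(-4) + (0)*(1) = -4
  (MN)[1][0] = (-1)*(3) + (-1)*(4) = -7
  (MN)[1][1] = (-1)*(-4) + (-1)*(1) = 3
MN =
[        3        -4 ]
[       -7         3 ]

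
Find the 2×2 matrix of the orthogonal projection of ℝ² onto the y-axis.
[[0, 0], [0, 1]]

The orthogonal projection onto the line spanned by a nonzero vector u = (a, b) has matrix P = (u uᵀ) / (uᵀ u) = (1/(a² + b²)) · [[a², ab], [ab, b²]].
Here u = (0, 1), so a² + b² = 0 + 1 = 1.
P = (1/1) · [[0, 0], [0, 1]] = [[0, 0], [0, 1]].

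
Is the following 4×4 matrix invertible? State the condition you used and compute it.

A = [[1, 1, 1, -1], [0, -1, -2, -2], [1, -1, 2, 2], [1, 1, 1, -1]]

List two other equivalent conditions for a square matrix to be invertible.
No, not invertible; det(A) = 0 (two rows are equal, so the rows are linearly dependent). Equivalent conditions (failing for this A): rank(A) < 4; Ax = 0 has non-trivial solutions; 0 is an eigenvalue; the columns are linearly dependent.

To check invertibility, compute det(A).
In this matrix, row 0 and the last row are identical, so one row is a scalar multiple of another and the rows are linearly dependent.
A matrix with linearly dependent rows has det = 0 and is not invertible.
Equivalent failed conditions:
- rank(A) < 4.
- Ax = 0 has non-trivial solutions.
- 0 is an eigenvalue.
- The columns are linearly dependent.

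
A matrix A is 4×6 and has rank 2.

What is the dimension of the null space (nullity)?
4

The rank-nullity theorem for an m×n matrix states:
rank(A) + nullity(A) = n (the number of columns).
Here n = 6 and rank(A) = 2, so nullity(A) = 6 - 2 = 4.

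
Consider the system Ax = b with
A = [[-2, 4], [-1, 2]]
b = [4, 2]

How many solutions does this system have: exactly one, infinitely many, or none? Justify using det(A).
Infinitely many solutions

det(A) = (-2)*(2) - (4)*(-1) = 0, so A is singular (column 2 is -2 times column 1).
b = [4, 2] = -2 * column 1 of A, so b lies in the column space of A.
A singular matrix whose right-hand side is in its column space gives a 1-parameter family of solutions — infinitely many.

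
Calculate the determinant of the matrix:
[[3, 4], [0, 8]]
24

For a 2×2 matrix [[a, b], [c, d]], det = ad - bc
det = (3)(8) - (4)(0) = 24 - 0 = 24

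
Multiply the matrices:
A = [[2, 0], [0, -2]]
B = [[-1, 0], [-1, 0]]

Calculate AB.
[[-2, 0], [2, 0]]

Each entry (i,j) of AB = sum over k of A[i][k]*B[k][j].
(AB)[0][0] = (2)*(-1) + (0)*(-1) = -2
(AB)[0][1] = (2)*(0) + (0)*(0) = 0
(AB)[1][0] = (0)*(-1) + (-2)*(-1) = 2
(AB)[1][1] = (0)*(0) + (-2)*(0) = 0
AB = [[-2, 0], [2, 0]]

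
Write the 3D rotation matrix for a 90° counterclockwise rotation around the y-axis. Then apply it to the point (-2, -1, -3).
R = [[0, 0, 1], [0, 1, 0], [-1, 0, 0]]; R·(-2, -1, -3) = (-3, -1, 2)

Rotation matrix for 90° around y-axis:
cos(90°) = 0, sin(90°) = 1
R = [[0, 0, 1], [0, 1, 0], [-1, 0, 0]]
Apply to (-2, -1, -3): R·[-2, -1, -3]ᵀ = (-3, -1, 2)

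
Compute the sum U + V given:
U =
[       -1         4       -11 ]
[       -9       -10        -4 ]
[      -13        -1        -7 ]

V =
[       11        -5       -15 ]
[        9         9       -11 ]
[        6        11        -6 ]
U + V =
[       10        -1       -26 ]
[        0        -1       -15 ]
[       -7        10       -13 ]

Matrix addition is elementwise: (U+V)[i][j] = U[i][j] + V[i][j].
  (U+V)[0][0] = (-1) + (11) = 10
  (U+V)[0][1] = (4) + (-5) = -1
  (U+V)[0][2] = (-11) + (-15) = -26
  (U+V)[1][0] = (-9) + (9) = 0
  (U+V)[1][1] = (-10) + (9) = -1
  (U+V)[1][2] = (-4) + (-11) = -15
  (U+V)[2][0] = (-13) + (6) = -7
  (U+V)[2][1] = (-1) + (11) = 10
  (U+V)[2][2] = (-7) + (-6) = -13
U + V =
[       10        -1       -26 ]
[        0        -1       -15 ]
[       -7        10       -13 ]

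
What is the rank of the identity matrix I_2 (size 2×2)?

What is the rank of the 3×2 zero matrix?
rank(I_2) = 2, rank(0) = 0

The identity I_2 has 2 columns that are the standard basis vectors e_1, …, e_2. These are linearly independent, so all 2 columns are pivots and rank(I_2) = 2.
The 3×2 zero matrix has every entry zero, so every row is the zero row and there are no pivots; rank(0) = 0.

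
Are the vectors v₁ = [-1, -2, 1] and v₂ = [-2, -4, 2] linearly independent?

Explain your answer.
No, linearly dependent (v₂ = 2·v₁)

Check whether there is a scalar k with v₂ = k·v₁.
Comparing components, k = 2 satisfies 2·[-1, -2, 1] = [-2, -4, 2].
Since v₂ is a scalar multiple of v₁, the two vectors are linearly dependent.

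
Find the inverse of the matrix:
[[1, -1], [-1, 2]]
[[2, 1], [1, 1]]

For [[a,b],[c,d]], inverse = (1/det)·[[d,-b],[-c,a]]
det = 1·2 - -1·-1 = 1
Inverse = (1/1)·[[2, 1], [1, 1]]
        = [[2, 1], [1, 1]]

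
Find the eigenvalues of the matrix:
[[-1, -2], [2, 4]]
λ = 0 and λ = 3

Characteristic equation: det(A - λI) = 0
λ² - (trace)λ + (det) = 0
λ² - (3)λ + (0) = 0
λ² - 3λ + 0 = 0
Solving: λ = 0, 3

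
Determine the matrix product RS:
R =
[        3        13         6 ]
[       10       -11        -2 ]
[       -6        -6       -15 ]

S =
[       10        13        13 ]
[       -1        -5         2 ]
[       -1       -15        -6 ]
RS =
[       11      -116        29 ]
[      113       215       120 ]
[      -39       177         0 ]

Matrix multiplication: (RS)[i][j] = sum over k of R[i][k] * S[k][j].
  (RS)[0][0] = (3)*(10) + (13)*(-1) + (6)*(-1) = 11
  (RS)[0][1] = (3)*(13) + (13)*(-5) + (6)*(-15) = -116
  (RS)[0][2] = (3)*(13) + (13)*(2) + (6)*(-6) = 29
  (RS)[1][0] = (10)*(10) + (-11)*(-1) + (-2)*(-1) = 113
  (RS)[1][1] = (10)*(13) + (-11)*(-5) + (-2)*(-15) = 215
  (RS)[1][2] = (10)*(13) + (-11)*(2) + (-2)*(-6) = 120
  (RS)[2][0] = (-6)*(10) + (-6)*(-1) + (-15)*(-1) = -39
  (RS)[2][1] = (-6)*(13) + (-6)*(-5) + (-15)*(-15) = 177
  (RS)[2][2] = (-6)*(13) + (-6)*(2) + (-15)*(-6) = 0
RS =
[       11      -116        29 ]
[      113       215       120 ]
[      -39       177         0 ]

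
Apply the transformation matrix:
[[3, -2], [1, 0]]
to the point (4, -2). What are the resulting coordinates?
(16, 4)

Matrix multiplication:
[[3, -2], [1, 0]] × [4, -2]ᵀ
= [3×4 + -2×-2, 1×4 + 0×-2]ᵀ
= [16.0000, 4.0000]ᵀ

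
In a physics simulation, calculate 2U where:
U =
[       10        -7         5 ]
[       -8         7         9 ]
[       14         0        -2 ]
2U =
[       20       -14        10 ]
[      -16        14        18 ]
[       28         0        -4 ]

Scalar multiplication is elementwise: (2U)[i][j] = 2 * U[i][j].
  (2U)[0][0] = 2 * (10) = 20
  (2U)[0][1] = 2 * (-7) = -14
  (2U)[0][2] = 2 * (5) = 10
  (2U)[1][0] = 2 * (-8) = -16
  (2U)[1][1] = 2 * (7) = 14
  (2U)[1][2] = 2 * (9) = 18
  (2U)[2][0] = 2 * (14) = 28
  (2U)[2][1] = 2 * (0) = 0
  (2U)[2][2] = 2 * (-2) = -4
2U =
[       20       -14        10 ]
[      -16        14        18 ]
[       28         0        -4 ]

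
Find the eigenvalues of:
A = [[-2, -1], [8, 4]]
λ = 0, 2

Solve det(A - λI) = 0. For a 2×2 matrix this is λ² - (trace)λ + det = 0.
trace(A) = -2 + 4 = 2.
det(A) = (-2)*(4) - (-1)*(8) = -8 + 8 = 0.
Characteristic equation: λ² - (2)λ + (0) = 0.
Discriminant: (2)² - 4*(0) = 4 - 0 = 4.
Roots: λ = (2 ± √4) / 2 = 0, 2.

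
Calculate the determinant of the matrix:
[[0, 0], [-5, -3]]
0

For a 2×2 matrix [[a, b], [c, d]], det = ad - bc
det = (0)(-3) - (0)(-5) = 0 - 0 = 0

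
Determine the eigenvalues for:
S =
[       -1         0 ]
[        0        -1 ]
λ = -1, -1

Solve det(S - λI) = 0. For a 2×2 matrix the characteristic equation is λ² - (trace)λ + det = 0.
trace(S) = a + d = -1 - 1 = -2.
det(S) = a*d - b*c = (-1)*(-1) - (0)*(0) = 1 - 0 = 1.
Characteristic equation: λ² - (-2)λ + (1) = 0.
Discriminant = (-2)² - 4*(1) = 4 - 4 = 0.
λ = (-2 ± √0) / 2 = (-2 ± 0) / 2 = -1, -1.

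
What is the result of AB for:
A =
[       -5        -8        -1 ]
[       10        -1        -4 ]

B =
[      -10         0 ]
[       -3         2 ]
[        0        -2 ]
AB =
[       74       -14 ]
[      -97         6 ]

Matrix multiplication: (AB)[i][j] = sum over k of A[i][k] * B[k][j].
  (AB)[0][0] = (-5)*(-10) + (-8)*(-3) + (-1)*(0) = 74
  (AB)[0][1] = (-5)*(0) + (-8)*(2) + (-1)*(-2) = -14
  (AB)[1][0] = (10)*(-10) + (-1)*(-3) + (-4)*(0) = -97
  (AB)[1][1] = (10)*(0) + (-1)*(2) + (-4)*(-2) = 6
AB =
[       74       -14 ]
[      -97         6 ]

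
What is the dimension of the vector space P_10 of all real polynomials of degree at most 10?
Dimension = 11

A polynomial of degree at most 10 can be written as a₀ + a₁x + a₂x² + … + a_10x^10, with 11 free coefficients a₀, …, a_10.
The set {1, x, x², …, x^10} is a basis: it spans P_10 (every such polynomial is a linear combination of these) and is linearly independent (a polynomial is zero iff all its coefficients are zero).
Therefore dim(P_10) = 10 + 1 = 11.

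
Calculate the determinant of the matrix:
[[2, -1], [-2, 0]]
-2

For a 2×2 matrix [[a, b], [c, d]], det = ad - bc
det = (2)(0) - (-1)(-2) = 0 - 2 = -2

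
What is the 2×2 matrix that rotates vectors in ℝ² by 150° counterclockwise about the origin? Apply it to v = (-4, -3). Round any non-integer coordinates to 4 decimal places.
R = [[-√3/2, -1/2], [1/2, -√3/2]]; R·v = (4.9641, 0.5981)

A counterclockwise rotation by angle θ in ℝ² has matrix R(θ) = [[cos θ, -sin θ], [sin θ, cos θ]].
For θ = 150°: cos θ = -√3/2, sin θ = 1/2.
R(150°) = [[-√3/2, -1/2], [1/2, -√3/2]].
R·v = [-√3/2·-4 + (-1/2)·-3, 1/2·-4 + -√3/2·-3] = (4.9641, 0.5981).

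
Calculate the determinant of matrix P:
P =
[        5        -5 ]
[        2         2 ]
det(P) = 20

For a 2×2 matrix [[a, b], [c, d]], det = a*d - b*c.
det(P) = (5)*(2) - (-5)*(2) = 10 + 10 = 20.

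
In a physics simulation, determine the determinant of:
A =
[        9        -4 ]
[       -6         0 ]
det(A) = -24

For a 2×2 matrix [[a, b], [c, d]], det = a*d - b*c.
det(A) = (9)*(0) - (-4)*(-6) = 0 - 24 = -24.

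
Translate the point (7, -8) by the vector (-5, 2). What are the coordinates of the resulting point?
(2, -6)

Translation by (-5, 2):
x' = 7 + -5 = 2
y' = -8 + 2 = -6
Homogeneous matrix: [[1, 0, -5], [0, 1, 2], [0, 0, 1]]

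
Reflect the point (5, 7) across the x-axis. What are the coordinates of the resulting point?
(5, -7)

Reflection across x-axis: (5, 7) → (5, -7)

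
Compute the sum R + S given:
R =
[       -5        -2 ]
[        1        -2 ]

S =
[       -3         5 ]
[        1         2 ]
R + S =
[       -8         3 ]
[        2         0 ]

Matrix addition is elementwise: (R+S)[i][j] = R[i][j] + S[i][j].
  (R+S)[0][0] = (-5) + (-3) = -8
  (R+S)[0][1] = (-2) + (5) = 3
  (R+S)[1][0] = (1) + (1) = 2
  (R+S)[1][1] = (-2) + (2) = 0
R + S =
[       -8         3 ]
[        2         0 ]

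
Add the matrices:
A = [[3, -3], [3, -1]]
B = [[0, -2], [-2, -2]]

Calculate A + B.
[[3, -5], [1, -3]]

Add corresponding elements:
(3)+(0)=3
(-3)+(-2)=-5
(3)+(-2)=1
(-1)+(-2)=-3
A + B = [[3, -5], [1, -3]]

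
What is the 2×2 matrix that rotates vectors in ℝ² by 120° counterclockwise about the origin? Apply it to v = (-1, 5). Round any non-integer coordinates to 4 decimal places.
R = [[-1/2, -√3/2], [√3/2, -1/2]]; R·v = (-3.8301, -3.3660)

A counterclockwise rotation by angle θ in ℝ² has matrix R(θ) = [[cos θ, -sin θ], [sin θ, cos θ]].
For θ = 120°: cos θ = -1/2, sin θ = √3/2.
R(120°) = [[-1/2, -√3/2], [√3/2, -1/2]].
R·v = [-1/2·-1 + (-√3/2)·5, √3/2·-1 + -1/2·5] = (-3.8301, -3.3660).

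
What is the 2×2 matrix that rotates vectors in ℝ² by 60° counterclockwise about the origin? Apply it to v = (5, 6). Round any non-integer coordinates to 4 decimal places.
R = [[1/2, -√3/2], [√3/2, 1/2]]; R·v = (-2.6962, 7.3301)

A counterclockwise rotation by angle θ in ℝ² has matrix R(θ) = [[cos θ, -sin θ], [sin θ, cos θ]].
For θ = 60°: cos θ = 1/2, sin θ = √3/2.
R(60°) = [[1/2, -√3/2], [√3/2, 1/2]].
R·v = [1/2·5 + (-√3/2)·6, √3/2·5 + 1/2·6] = (-2.6962, 7.3301).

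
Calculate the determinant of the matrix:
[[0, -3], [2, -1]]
6

For a 2×2 matrix [[a, b], [c, d]], det = ad - bc
det = (0)(-1) - (-3)(2) = 0 - -6 = 6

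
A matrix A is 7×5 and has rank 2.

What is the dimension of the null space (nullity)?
3

The rank-nullity theorem for an m×n matrix states:
rank(A) + nullity(A) = n (the number of columns).
Here n = 5 and rank(A) = 2, so nullity(A) = 5 - 2 = 3.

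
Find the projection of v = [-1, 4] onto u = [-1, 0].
[-1, 0]

The projection of v onto u is proj_u(v) = ((v·u) / (u·u)) · u.
v·u = (-1)*(-1) + (4)*(0) = 1.
u·u = (-1)*(-1) + (0)*(0) = 1.
coefficient = 1 / 1 = 1.
proj_u(v) = 1 · [-1, 0] = [-1, 0].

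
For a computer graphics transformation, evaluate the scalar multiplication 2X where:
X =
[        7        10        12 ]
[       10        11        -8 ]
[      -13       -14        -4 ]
2X =
[       14        20        24 ]
[       20        22       -16 ]
[      -26       -28        -8 ]

Scalar multiplication is elementwise: (2X)[i][j] = 2 * X[i][j].
  (2X)[0][0] = 2 * (7) = 14
  (2X)[0][1] = 2 * (10) = 20
  (2X)[0][2] = 2 * (12) = 24
  (2X)[1][0] = 2 * (10) = 20
  (2X)[1][1] = 2 * (11) = 22
  (2X)[1][2] = 2 * (-8) = -16
  (2X)[2][0] = 2 * (-13) = -26
  (2X)[2][1] = 2 * (-14) = -28
  (2X)[2][2] = 2 * (-4) = -8
2X =
[       14        20        24 ]
[       20        22       -16 ]
[      -26       -28        -8 ]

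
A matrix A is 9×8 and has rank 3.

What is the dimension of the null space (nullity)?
5

The rank-nullity theorem for an m×n matrix states:
rank(A) + nullity(A) = n (the number of columns).
Here n = 8 and rank(A) = 3, so nullity(A) = 8 - 3 = 5.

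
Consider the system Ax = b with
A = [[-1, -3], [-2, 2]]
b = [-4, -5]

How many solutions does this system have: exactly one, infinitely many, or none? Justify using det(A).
Exactly one solution

Compute det(A) = (-1)*(2) - (-3)*(-2) = -8.
Because det(A) ≠ 0, A is invertible and Ax = b has a unique solution for every b (here x = A⁻¹ b).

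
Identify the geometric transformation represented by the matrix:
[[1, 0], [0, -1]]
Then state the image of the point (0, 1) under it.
reflection across the x-axis; image of (0, 1) is (0, -1)

This is a symmetric orthogonal matrix with determinant -1, which characterizes a reflection in ℝ².
The matrix [[1, 0], [0, -1]] represents: reflection across the x-axis.
Applying it to (0, 1): [1·0 + 0·1, 0·0 + -1·1] = (0, -1).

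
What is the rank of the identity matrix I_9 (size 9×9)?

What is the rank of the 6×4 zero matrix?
rank(I_9) = 9, rank(0) = 0

The identity I_9 has 9 columns that are the standard basis vectors e_1, …, e_9. These are linearly independent, so all 9 columns are pivots and rank(I_9) = 9.
The 6×4 zero matrix has every entry zero, so every row is the zero row and there are no pivots; rank(0) = 0.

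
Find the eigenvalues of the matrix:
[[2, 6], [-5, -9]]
λ = -4 and λ = -3

Characteristic equation: det(A - λI) = 0
λ² - (trace)λ + (det) = 0
λ² - (-7)λ + (12) = 0
λ² + 7λ + 12 = 0
Solving: λ = -4, -3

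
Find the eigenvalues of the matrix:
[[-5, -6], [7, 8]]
λ = 1 and λ = 2

Characteristic equation: det(A - λI) = 0
λ² - (trace)λ + (det) = 0
λ² - (3)λ + (2) = 0
λ² - 3λ + 2 = 0
Solving: λ = 1, 2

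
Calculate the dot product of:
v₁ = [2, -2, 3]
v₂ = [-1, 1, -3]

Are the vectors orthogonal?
-13, No

The dot product is the sum of products of corresponding components.
v₁·v₂ = (2)*(-1) + (-2)*(1) + (3)*(-3) = -2 - 2 - 9 = -13.
Two vectors are orthogonal iff their dot product is 0; here the dot product is -13, so the vectors are not orthogonal.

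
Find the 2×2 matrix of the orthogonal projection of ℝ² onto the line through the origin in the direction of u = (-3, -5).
[[9/34, 15/34], [15/34, 25/34]]

The orthogonal projection onto the line spanned by a nonzero vector u = (a, b) has matrix P = (u uᵀ) / (uᵀ u) = (1/(a² + b²)) · [[a², ab], [ab, b²]].
Here u = (-3, -5), so a² + b² = 9 + 25 = 34.
P = (1/34) · [[9, 15], [15, 25]] = [[9/34, 15/34], [15/34, 25/34]].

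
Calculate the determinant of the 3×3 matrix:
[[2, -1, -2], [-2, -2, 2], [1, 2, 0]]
-6

Expansion along first row:
det = 2·det([[-2,2],[2,0]]) - -1·det([[-2,2],[1,0]]) + -2·det([[-2,-2],[1,2]])
    = 2·(-2·0 - 2·2) - -1·(-2·0 - 2·1) + -2·(-2·2 - -2·1)
    = 2·-4 - -1·-2 + -2·-2
    = -8 + -2 + 4 = -6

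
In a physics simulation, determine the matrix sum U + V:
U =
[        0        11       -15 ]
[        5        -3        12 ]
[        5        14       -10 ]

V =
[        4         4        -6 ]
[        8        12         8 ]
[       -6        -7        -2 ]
U + V =
[        4        15       -21 ]
[       13         9        20 ]
[       -1         7       -12 ]

Matrix addition is elementwise: (U+V)[i][j] = U[i][j] + V[i][j].
  (U+V)[0][0] = (0) + (4) = 4
  (U+V)[0][1] = (11) + (4) = 15
  (U+V)[0][2] = (-15) + (-6) = -21
  (U+V)[1][0] = (5) + (8) = 13
  (U+V)[1][1] = (-3) + (12) = 9
  (U+V)[1][2] = (12) + (8) = 20
  (U+V)[2][0] = (5) + (-6) = -1
  (U+V)[2][1] = (14) + (-7) = 7
  (U+V)[2][2] = (-10) + (-2) = -12
U + V =
[        4        15       -21 ]
[       13         9        20 ]
[       -1         7       -12 ]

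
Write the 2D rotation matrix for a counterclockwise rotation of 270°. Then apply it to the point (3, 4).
R = [[0, 1], [-1, 0]]; R·(3, 4) = (4, -3)

Rotation matrix formula: R(θ) = [[cos θ, -sin θ], [sin θ, cos θ]]
For θ = 270°:
cos(270°) = 0
sin(270°) = -1
R = [[0, 1], [-1, 0]]
Apply to (3, 4): [0·3 + (1)·4, -1·3 + 0·4] = (4, -3)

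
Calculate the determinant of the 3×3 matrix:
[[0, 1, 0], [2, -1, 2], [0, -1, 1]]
-2

Expansion along first row:
det = 0·det([[-1,2],[-1,1]]) - 1·det([[2,2],[0,1]]) + 0·det([[2,-1],[0,-1]])
    = 0·(-1·1 - 2·-1) - 1·(2·1 - 2·0) + 0·(2·-1 - -1·0)
    = 0·1 - 1·2 + 0·-2
    = 0 + -2 + 0 = -2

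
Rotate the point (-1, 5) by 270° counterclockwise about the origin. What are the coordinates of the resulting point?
(5, 1)

Rotation matrix R(θ) = [[cos θ, -sin θ], [sin θ, cos θ]]; for θ = 270°:
R = [[0, 1], [-1, 0]]
Result: R × [-1, 5]ᵀ = [0·-1 + (1)·5, -1·-1 + (0)·5]ᵀ = (5, 1)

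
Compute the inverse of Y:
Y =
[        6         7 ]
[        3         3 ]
det(Y) = -3
Y⁻¹ =
[       -1       7/3 ]
[        1        -2 ]

For a 2×2 matrix Y = [[a, b], [c, d]] with det(Y) ≠ 0, Y⁻¹ = (1/det(Y)) * [[d, -b], [-c, a]].
det(Y) = (6)*(3) - (7)*(3) = 18 - 21 = -3.
Y⁻¹ = (1/-3) * [[3, -7], [-3, 6]].
Dividing each entry by -3 and reducing:
Y⁻¹ =
[       -1       7/3 ]
[        1        -2 ]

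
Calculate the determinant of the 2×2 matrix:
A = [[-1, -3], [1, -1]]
4

For A = [[a, b], [c, d]], det(A) = a*d - b*c.
det(A) = (-1)*(-1) - (-3)*(1) = 1 - -3 = 4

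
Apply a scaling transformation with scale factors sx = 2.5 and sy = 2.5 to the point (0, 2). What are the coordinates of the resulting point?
(0.0, 5.0)

Scaling matrix:
[[2.50, 0], [0, 2.50]]
Result: (0 × 2.5, 2 × 2.5) = (0.0, 5.0)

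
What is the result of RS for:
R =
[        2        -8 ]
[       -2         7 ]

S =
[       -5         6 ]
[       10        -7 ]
RS =
[      -90        68 ]
[       80       -61 ]

Matrix multiplication: (RS)[i][j] = sum over k of R[i][k] * S[k][j].
  (RS)[0][0] = (2)*(-5) + (-8)*(10) = -90
  (RS)[0][1] = (2)*(6) + (-8)*(-7) = 68
  (RS)[1][0] = (-2)*(-5) + (7)*(10) = 80
  (RS)[1][1] = (-2)*(6) + (7)*(-7) = -61
RS =
[      -90        68 ]
[       80       -61 ]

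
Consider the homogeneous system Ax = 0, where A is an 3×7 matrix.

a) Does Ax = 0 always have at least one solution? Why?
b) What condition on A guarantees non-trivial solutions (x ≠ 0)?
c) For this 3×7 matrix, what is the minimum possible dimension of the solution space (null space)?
a) Yes, x = 0 is always a solution. b) When A has linearly dependent columns (rank < n). c) Minimum nullity = 4.

a) x = 0 satisfies A·0 = 0, so the zero vector is always a solution.
b) Non-trivial solutions exist iff the columns of A are linearly dependent, equivalently rank(A) < n (the number of columns).
c) By rank-nullity, rank(A) + nullity(A) = n = 7. Since A has only 3 rows, rank(A) ≤ 3, so nullity(A) ≥ 7 - 3 = 4.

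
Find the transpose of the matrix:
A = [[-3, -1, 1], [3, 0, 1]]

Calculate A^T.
[[-3, 3], [-1, 0], [1, 1]]

The transpose sends entry (i,j) to (j,i); rows become columns.
Row 0 of A: [-3, -1, 1] -> column 0 of A^T.
Row 1 of A: [3, 0, 1] -> column 1 of A^T.
A^T = [[-3, 3], [-1, 0], [1, 1]]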